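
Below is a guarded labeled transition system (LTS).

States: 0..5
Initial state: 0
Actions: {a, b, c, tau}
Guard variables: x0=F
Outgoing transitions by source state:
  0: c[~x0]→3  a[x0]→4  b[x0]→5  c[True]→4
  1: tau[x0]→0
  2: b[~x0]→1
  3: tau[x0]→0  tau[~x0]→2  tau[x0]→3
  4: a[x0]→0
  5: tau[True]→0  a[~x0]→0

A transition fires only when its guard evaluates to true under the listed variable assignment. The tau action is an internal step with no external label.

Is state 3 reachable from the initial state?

Answer: REACHABLE

Analysis:
Guard filter leaves 6 enabled edge(s).
Layer 0: {0}
Layer 1: {3,4}  total {0,3,4}
Layer 2: {2}  total {0,2,3,4}
Layer 3: {1}  total {0,1,2,3,4}
R = {0,1,2,3,4}
Path to 3: c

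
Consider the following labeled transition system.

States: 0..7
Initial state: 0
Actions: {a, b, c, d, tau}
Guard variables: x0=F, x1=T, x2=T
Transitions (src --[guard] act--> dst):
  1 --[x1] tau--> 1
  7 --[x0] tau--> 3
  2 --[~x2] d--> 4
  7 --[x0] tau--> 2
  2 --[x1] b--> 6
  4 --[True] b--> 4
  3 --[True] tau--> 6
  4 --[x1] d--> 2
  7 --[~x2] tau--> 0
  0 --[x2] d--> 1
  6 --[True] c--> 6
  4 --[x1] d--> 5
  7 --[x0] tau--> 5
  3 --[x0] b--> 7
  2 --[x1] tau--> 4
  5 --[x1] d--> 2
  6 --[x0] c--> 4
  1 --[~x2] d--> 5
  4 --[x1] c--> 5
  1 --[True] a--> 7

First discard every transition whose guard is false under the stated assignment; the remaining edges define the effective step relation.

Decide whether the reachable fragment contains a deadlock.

Reachable = {0,1,7}
  0: d→1  [deg 1]
  1: a→7  tau→1  [deg 2]
  7: ∅  [no exit]
witness 7: d·a

Answer: DEADLOCK at state 7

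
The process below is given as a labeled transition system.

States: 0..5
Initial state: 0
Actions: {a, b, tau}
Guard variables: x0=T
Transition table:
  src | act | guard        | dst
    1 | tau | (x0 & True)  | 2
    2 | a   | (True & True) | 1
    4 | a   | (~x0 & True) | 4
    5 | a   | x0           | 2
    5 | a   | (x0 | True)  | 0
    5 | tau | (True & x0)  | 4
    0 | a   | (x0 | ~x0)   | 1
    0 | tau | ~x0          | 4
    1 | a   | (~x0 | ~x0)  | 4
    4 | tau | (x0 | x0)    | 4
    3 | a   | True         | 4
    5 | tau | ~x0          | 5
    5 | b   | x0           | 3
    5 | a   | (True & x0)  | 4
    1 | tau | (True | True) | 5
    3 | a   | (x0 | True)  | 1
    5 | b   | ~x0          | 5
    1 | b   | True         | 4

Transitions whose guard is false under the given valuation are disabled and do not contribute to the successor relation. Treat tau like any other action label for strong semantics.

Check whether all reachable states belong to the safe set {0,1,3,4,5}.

Allowed set {0,1,3,4,5}
R = {0,1,2,3,4,5}
  0: ok
  1: ok
  2: ✗ unsafe
  3: ok
  4: ok
  5: ok
reach 2 via a·tau — violates

Answer: INVARIANT VIOLATED at state 2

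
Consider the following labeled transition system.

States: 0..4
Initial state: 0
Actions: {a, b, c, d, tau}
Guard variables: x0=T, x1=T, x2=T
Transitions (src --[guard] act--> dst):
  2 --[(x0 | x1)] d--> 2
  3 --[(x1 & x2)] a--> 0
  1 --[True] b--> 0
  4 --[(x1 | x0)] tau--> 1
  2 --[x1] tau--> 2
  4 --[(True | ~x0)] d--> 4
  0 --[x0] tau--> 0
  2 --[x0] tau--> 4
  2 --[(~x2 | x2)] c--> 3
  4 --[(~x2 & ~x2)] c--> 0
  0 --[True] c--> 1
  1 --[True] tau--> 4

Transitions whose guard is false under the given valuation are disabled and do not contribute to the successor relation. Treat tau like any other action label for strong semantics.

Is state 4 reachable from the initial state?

After dropping false guards: 11 live edges.
Layer 0: {0}
Layer 1: {1}  total {0,1}
Layer 2: {4}  total {0,1,4}
Reachable = {0,1,4}
trace reaching 4: c·tau

Answer: REACHABLE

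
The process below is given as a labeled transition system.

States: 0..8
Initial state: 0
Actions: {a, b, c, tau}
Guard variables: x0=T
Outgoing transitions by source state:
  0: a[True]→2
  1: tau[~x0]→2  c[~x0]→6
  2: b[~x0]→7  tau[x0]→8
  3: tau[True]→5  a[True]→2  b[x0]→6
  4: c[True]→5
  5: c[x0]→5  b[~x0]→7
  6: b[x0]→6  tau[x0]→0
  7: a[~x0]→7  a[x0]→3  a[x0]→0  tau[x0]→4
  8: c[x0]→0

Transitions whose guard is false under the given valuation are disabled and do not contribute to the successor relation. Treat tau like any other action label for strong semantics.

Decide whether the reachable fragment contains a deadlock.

Answer: DEADLOCK-FREE

Working:
R = {0,2,8}
  0: a→2  [deg 1]
  2: tau→8  [deg 1]
  8: c→0  [deg 1]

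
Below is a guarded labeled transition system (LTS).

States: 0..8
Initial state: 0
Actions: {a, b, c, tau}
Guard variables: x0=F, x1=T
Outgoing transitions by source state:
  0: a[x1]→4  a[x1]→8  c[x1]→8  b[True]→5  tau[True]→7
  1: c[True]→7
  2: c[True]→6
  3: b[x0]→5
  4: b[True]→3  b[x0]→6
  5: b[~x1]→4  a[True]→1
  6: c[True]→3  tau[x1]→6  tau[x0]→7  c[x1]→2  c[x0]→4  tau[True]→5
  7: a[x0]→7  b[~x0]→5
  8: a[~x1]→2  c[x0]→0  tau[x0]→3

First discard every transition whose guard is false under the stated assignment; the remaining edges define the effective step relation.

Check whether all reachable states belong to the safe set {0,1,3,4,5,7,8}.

Allowed set {0,1,3,4,5,7,8}
Reach set: {0,1,3,4,5,7,8}
  0: ok
  1: ok
  3: ok
  4: ok
  5: ok
  7: ok
  8: ok

Answer: INVARIANT HOLDS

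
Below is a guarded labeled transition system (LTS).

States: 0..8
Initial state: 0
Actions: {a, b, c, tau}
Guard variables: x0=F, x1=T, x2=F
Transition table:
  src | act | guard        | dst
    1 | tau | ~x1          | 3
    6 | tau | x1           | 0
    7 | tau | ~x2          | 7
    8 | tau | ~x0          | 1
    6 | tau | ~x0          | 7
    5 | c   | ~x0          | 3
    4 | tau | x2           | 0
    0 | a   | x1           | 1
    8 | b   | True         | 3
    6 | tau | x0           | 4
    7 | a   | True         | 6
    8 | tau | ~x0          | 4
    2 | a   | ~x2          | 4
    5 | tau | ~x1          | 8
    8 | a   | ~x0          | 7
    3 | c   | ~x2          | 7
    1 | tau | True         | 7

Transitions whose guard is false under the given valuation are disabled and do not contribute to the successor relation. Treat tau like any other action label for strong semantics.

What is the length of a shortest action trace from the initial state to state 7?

Answer: 2

Analysis:
Breadth-first toward 7:
  Layer 0: {0}
  Layer 1: {1}
  Layer 2: {7}
first hit 7 at d=2 via a·tau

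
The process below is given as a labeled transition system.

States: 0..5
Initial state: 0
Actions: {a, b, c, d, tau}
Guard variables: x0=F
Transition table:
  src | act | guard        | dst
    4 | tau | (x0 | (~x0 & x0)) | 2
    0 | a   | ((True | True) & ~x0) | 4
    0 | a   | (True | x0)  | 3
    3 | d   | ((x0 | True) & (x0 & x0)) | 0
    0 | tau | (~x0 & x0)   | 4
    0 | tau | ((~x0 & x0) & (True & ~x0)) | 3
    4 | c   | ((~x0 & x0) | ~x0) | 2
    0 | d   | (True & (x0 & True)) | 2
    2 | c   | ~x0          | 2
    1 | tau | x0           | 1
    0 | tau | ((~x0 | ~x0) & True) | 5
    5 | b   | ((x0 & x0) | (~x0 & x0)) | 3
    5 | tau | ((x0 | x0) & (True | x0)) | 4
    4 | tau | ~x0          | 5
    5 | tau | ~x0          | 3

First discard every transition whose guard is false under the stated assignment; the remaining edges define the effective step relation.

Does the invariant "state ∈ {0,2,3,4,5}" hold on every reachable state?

Safe = {0,2,3,4,5}
Reach set: {0,2,3,4,5}
  0: ✓
  2: ✓
  3: ✓
  4: ✓
  5: ✓

Answer: INVARIANT HOLDS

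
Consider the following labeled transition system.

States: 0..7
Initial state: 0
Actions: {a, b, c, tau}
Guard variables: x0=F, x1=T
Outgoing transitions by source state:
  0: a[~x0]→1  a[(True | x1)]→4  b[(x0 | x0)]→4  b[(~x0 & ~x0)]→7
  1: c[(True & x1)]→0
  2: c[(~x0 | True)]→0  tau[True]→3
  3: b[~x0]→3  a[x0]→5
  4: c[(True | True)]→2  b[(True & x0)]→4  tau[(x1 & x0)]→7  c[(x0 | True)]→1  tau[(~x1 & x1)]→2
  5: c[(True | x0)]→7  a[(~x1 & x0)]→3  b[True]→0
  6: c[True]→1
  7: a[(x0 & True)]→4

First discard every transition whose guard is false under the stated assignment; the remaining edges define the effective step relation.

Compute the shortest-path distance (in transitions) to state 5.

Answer: UNREACHABLE

Trace:
BFS to 5:
  L0 = {0}
  L1 = {1,4,7}
  L2 = {2}
  L3 = {3}
5 never appears.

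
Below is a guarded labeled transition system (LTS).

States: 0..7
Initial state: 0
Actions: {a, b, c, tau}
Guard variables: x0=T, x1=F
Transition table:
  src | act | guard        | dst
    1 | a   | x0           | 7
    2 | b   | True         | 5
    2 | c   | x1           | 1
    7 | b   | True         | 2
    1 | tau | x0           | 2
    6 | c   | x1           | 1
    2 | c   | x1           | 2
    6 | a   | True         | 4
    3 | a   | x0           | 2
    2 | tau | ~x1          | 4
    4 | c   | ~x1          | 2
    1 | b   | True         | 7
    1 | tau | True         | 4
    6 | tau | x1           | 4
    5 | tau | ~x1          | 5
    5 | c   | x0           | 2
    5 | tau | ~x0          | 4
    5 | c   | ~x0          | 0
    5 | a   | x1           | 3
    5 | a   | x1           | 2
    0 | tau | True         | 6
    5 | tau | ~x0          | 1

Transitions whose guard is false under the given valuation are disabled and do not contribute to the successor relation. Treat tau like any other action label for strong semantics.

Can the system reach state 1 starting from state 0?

13 transition(s) survive guard evaluation.
L0 = {0}
L1 = {6}  total {0,6}
L2 = {4}  total {0,4,6}
L3 = {2}  total {0,2,4,6}
L4 = {5}  total {0,2,4,5,6}
Reachable = {0,2,4,5,6}

Answer: UNREACHABLE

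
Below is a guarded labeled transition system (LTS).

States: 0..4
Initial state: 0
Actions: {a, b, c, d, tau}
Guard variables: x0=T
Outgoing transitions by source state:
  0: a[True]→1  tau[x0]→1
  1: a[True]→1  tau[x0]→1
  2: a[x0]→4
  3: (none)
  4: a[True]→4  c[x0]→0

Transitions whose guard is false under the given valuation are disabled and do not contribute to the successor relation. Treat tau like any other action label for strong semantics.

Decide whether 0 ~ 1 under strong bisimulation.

Compute ~ classes (split until stable):
  round 0: {{0,1,2,3,4}}
  round 1: {{0,1},{2},{3},{4}}
Fixed point at round 2; 4 class(es).
class of 0: {0,1}; class of 1: {0,1}

Answer: BISIMILAR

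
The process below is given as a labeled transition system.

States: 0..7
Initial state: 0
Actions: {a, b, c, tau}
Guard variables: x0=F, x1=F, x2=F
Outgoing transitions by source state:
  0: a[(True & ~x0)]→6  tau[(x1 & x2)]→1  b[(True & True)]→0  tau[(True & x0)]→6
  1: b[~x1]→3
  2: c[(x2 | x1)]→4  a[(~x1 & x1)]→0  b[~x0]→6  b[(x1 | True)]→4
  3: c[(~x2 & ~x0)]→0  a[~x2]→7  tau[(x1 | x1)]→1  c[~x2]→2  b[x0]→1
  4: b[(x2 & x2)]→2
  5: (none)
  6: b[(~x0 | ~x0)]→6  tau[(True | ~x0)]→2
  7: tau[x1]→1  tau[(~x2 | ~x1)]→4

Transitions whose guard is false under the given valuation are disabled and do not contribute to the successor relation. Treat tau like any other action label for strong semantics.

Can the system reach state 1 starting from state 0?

Answer: UNREACHABLE

Working:
11 transition(s) survive guard evaluation.
L0 = {0}
L1 = {6}  now seen {0,6}
L2 = {2}  now seen {0,2,6}
L3 = {4}  now seen {0,2,4,6}
Reachable = {0,2,4,6}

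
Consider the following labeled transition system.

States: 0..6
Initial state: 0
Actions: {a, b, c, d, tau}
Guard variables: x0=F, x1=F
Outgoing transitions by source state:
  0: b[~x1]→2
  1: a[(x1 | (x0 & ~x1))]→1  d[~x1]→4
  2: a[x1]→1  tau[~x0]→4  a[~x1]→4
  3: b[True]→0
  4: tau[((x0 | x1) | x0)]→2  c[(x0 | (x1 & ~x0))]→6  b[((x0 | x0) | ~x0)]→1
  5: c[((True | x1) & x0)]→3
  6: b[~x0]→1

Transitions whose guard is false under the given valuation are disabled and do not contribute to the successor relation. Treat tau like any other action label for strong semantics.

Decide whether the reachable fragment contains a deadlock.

R = {0,1,2,4}
  0: b→2  [1 out]
  1: d→4  [1 out]
  2: a→4  tau→4  [2 out]
  4: b→1  [1 out]

Answer: DEADLOCK-FREE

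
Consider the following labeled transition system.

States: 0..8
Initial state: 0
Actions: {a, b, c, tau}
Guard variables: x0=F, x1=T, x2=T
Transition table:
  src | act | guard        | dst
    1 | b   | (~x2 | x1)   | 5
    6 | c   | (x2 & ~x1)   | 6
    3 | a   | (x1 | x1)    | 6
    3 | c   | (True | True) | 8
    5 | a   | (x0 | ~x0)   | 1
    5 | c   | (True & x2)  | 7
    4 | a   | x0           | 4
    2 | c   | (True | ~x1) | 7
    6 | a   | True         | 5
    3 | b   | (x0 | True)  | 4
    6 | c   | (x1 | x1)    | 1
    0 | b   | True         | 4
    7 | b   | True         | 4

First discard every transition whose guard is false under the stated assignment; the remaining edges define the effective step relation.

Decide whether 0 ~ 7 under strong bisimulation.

Bisimulation quotient by refinement:
  π0 = {{0,1,2,3,4,5,6,7,8}}
  π1 = {{0,1,7},{2},{3},{4,8},{5,6}}
  π2 = {{0,7},{1},{2},{3},{4,8},{5},{6}}
7 equivalence class(es) (converged in 3)
[0]={0,7}  [7]={0,7}

Answer: BISIMILAR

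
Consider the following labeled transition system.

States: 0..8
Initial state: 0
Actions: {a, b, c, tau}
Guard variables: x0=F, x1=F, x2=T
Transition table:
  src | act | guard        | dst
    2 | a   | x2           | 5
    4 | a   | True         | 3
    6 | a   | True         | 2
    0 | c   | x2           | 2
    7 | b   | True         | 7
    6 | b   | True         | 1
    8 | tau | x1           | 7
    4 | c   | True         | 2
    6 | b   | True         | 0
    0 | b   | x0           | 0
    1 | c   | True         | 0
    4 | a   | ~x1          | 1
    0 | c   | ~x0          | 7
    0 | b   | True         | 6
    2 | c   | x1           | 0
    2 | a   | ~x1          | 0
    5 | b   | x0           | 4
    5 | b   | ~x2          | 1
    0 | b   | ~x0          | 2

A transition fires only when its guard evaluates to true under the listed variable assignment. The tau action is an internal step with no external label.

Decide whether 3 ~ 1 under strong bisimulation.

Refine partition for ~:
  round 0: {{0,1,2,3,4,5,6,7,8}}
  round 1: {{0},{1},{2},{3,5,8},{4},{6},{7}}
Fixed point at round 2; 7 class(es).
3∈{3,5,8}, 1∈{1}

Answer: NOT BISIMILAR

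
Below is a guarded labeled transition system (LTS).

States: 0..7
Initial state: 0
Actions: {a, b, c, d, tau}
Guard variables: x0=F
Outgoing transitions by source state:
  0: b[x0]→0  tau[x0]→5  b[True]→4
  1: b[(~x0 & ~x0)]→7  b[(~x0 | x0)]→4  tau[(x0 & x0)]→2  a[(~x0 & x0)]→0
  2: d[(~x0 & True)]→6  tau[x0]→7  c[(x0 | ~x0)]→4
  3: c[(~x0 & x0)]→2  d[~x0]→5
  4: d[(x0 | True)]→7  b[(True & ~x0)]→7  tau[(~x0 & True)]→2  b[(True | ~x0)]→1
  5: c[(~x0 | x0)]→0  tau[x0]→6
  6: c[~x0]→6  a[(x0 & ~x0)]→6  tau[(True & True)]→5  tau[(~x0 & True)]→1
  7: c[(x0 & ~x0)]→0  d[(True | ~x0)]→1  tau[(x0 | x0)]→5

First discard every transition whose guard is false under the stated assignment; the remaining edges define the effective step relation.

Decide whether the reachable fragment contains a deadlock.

R = {0,1,2,4,5,6,7}
  0: b→4  [deg 1]
  1: b→4  b→7  [deg 2]
  2: c→4  d→6  [deg 2]
  4: b→1  b→7  d→7  tau→2  [deg 4]
  5: c→0  [deg 1]
  6: c→6  tau→1  tau→5  [deg 3]
  7: d→1  [deg 1]

Answer: DEADLOCK-FREE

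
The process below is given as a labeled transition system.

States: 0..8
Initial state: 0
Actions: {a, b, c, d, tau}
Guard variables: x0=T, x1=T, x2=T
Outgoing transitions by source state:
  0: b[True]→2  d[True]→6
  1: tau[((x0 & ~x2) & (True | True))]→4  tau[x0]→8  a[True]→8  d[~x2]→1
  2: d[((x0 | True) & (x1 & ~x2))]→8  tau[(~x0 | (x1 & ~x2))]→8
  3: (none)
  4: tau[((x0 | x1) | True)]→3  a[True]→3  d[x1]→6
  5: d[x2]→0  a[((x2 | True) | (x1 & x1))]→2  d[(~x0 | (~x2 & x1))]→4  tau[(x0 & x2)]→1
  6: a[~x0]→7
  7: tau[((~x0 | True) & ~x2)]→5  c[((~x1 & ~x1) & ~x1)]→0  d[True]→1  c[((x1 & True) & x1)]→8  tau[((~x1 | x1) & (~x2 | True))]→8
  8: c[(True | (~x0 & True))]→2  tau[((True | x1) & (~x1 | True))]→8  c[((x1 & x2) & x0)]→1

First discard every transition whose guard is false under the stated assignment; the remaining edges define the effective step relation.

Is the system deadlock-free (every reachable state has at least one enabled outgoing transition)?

R = {0,2,6}
  0: b→2  d→6  [2 exit(s)]
  2: ∅  [STUCK]
  6: ∅  [STUCK]
Path to 2: b

Answer: DEADLOCK at state 2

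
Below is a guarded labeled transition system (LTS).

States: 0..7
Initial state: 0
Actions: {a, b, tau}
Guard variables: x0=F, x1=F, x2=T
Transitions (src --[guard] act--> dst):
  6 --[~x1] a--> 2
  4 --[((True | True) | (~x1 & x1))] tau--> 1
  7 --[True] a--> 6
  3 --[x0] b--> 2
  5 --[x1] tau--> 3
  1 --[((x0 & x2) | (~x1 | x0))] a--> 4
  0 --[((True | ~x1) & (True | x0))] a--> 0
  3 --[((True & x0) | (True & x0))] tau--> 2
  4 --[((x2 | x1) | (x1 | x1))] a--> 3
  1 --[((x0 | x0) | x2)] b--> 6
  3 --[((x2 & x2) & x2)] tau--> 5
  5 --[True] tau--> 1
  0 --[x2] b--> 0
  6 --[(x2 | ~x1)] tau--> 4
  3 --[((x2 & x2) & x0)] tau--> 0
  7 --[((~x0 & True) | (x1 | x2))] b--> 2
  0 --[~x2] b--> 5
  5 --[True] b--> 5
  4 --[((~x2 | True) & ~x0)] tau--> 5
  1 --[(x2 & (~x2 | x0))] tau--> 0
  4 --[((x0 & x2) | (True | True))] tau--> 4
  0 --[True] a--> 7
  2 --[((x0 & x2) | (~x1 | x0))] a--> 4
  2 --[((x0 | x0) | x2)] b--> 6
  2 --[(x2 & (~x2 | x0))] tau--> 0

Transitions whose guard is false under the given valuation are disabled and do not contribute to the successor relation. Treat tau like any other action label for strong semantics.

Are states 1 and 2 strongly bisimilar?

Bisimulation quotient by refinement:
  round 0: {{0,1,2,3,4,5,6,7}}
  round 1: {{0,1,2,7},{3},{4,6},{5}}
  round 2: {{0},{1,2},{3},{4},{5},{6},{7}}
Fixed point at round 3; 7 class(es).
class of 1: {1,2}; class of 2: {1,2}

Answer: BISIMILAR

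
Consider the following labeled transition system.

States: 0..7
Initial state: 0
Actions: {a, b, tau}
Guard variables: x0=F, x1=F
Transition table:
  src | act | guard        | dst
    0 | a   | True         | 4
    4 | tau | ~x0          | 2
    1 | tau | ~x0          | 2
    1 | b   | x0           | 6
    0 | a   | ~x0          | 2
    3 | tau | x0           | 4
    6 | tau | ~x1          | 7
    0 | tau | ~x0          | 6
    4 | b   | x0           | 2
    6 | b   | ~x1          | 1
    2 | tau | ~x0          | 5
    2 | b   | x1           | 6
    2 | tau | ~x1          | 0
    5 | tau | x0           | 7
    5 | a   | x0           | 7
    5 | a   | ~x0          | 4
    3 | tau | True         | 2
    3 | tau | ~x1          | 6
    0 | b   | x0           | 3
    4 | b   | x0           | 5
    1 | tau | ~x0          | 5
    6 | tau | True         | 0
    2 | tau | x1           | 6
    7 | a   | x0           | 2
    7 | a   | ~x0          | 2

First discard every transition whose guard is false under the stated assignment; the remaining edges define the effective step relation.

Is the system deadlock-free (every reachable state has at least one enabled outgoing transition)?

R = {0,1,2,4,5,6,7}
  0: a→2  a→4  tau→6  [3 exit(s)]
  1: tau→2  tau→5  [2 exit(s)]
  2: tau→0  tau→5  [2 exit(s)]
  4: tau→2  [1 exit(s)]
  5: a→4  [1 exit(s)]
  6: b→1  tau→0  tau→7  [3 exit(s)]
  7: a→2  [1 exit(s)]

Answer: DEADLOCK-FREE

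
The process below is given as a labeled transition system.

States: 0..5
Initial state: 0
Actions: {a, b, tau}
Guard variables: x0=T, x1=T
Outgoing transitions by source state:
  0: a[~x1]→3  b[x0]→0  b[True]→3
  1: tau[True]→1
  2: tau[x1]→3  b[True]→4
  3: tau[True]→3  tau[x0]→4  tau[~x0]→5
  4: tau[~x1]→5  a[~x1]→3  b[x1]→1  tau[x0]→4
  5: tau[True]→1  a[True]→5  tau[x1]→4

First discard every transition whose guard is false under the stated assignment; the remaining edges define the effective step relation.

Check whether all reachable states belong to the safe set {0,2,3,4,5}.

Safe = {0,2,3,4,5}
R = {0,1,3,4}
  0: safe
  1: ✗ unsafe
  3: safe
  4: safe
counterexample path to 1: b·tau·b

Answer: INVARIANT VIOLATED at state 1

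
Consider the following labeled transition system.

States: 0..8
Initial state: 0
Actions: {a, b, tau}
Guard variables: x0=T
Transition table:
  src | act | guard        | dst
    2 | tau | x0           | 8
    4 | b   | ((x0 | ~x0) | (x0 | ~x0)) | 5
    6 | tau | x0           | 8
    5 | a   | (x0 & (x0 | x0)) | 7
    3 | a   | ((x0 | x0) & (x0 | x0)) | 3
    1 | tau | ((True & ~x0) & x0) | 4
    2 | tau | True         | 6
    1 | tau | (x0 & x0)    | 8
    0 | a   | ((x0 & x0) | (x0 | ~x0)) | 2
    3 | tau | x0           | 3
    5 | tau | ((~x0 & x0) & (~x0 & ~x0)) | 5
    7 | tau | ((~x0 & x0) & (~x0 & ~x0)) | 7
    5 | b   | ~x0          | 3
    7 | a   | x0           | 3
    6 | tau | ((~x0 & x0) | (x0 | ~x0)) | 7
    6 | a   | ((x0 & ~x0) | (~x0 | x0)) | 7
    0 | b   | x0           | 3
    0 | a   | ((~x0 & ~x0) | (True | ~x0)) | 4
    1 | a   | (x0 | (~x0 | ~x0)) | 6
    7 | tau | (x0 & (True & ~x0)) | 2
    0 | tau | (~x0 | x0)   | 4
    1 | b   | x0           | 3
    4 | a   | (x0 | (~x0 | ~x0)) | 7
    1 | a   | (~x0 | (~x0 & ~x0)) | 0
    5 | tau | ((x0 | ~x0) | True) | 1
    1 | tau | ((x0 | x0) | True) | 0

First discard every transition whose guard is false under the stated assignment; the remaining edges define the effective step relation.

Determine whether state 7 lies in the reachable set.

Guard filter leaves 20 enabled edge(s).
Layer 0: {0}
Layer 1: {2,3,4}  now seen {0,2,3,4}
Layer 2: {5,6,7,8}  now seen {0,2,3,4,5,6,7,8}
Layer 3: {1}  now seen {0,1,2,3,4,5,6,7,8}
Reachable = {0,1,2,3,4,5,6,7,8}
Path to 7: a·a

Answer: REACHABLE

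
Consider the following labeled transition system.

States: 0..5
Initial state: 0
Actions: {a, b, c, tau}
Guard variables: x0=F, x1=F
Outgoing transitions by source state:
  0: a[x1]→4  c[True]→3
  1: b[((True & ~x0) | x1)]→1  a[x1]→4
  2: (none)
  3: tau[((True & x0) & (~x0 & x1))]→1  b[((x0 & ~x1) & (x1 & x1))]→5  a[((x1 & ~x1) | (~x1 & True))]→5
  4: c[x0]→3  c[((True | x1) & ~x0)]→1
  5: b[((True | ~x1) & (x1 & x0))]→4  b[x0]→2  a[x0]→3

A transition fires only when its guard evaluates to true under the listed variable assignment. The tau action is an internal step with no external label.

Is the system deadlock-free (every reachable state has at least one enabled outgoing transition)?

Answer: DEADLOCK at state 5

Trace:
Reachable = {0,3,5}
  0: c→3  [1 exit(s)]
  3: a→5  [1 exit(s)]
  5: ∅  [STUCK]
Path to 5: c·a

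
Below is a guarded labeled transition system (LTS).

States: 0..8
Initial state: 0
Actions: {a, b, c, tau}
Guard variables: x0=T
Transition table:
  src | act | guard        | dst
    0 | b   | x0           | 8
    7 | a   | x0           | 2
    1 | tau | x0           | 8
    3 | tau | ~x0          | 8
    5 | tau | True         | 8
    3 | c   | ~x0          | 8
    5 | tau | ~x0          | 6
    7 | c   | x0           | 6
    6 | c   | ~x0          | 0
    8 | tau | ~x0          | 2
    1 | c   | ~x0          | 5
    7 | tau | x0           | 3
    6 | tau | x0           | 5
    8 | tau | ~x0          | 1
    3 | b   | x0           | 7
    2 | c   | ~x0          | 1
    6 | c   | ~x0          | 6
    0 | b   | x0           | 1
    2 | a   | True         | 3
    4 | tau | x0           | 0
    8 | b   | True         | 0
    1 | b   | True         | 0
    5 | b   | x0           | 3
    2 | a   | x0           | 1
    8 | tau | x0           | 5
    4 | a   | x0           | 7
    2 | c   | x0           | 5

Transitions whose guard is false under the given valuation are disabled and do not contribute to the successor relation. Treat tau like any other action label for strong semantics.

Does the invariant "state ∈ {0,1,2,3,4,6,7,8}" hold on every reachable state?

Inv-set: {0,1,2,3,4,6,7,8}
R = {0,1,2,3,5,6,7,8}
  0: ok
  1: ok
  2: ok
  3: ok
  5: outside
  6: ok
  7: ok
  8: ok
reach 5 via b·tau — violates

Answer: INVARIANT VIOLATED at state 5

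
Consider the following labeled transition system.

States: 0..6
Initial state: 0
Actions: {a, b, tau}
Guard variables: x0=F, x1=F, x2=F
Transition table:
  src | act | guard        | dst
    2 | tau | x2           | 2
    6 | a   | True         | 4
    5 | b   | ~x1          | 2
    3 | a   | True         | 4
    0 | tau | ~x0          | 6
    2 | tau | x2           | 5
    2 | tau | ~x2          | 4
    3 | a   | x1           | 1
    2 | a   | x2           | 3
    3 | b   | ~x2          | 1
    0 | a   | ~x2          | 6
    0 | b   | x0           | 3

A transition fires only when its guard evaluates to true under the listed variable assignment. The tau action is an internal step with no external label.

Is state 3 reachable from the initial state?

Answer: UNREACHABLE

Working:
7 transition(s) survive guard evaluation.
depth 0: {0}
depth 1: {6}  now seen {0,6}
depth 2: {4}  now seen {0,4,6}
Reachable = {0,4,6}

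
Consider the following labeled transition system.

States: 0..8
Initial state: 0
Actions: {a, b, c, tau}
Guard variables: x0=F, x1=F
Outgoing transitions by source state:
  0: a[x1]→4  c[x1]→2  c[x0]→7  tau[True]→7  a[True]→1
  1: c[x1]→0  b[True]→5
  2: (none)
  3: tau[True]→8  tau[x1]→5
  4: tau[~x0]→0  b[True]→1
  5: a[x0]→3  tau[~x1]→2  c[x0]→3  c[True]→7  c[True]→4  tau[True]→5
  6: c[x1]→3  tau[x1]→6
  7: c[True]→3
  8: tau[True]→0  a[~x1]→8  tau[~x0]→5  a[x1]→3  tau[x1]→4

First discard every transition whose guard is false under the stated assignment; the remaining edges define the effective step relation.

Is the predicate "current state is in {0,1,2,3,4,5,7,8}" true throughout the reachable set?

Answer: INVARIANT HOLDS

Working:
Inv-set: {0,1,2,3,4,5,7,8}
R = {0,1,2,3,4,5,7,8}
  0: safe
  1: safe
  2: safe
  3: safe
  4: safe
  5: safe
  7: safe
  8: safe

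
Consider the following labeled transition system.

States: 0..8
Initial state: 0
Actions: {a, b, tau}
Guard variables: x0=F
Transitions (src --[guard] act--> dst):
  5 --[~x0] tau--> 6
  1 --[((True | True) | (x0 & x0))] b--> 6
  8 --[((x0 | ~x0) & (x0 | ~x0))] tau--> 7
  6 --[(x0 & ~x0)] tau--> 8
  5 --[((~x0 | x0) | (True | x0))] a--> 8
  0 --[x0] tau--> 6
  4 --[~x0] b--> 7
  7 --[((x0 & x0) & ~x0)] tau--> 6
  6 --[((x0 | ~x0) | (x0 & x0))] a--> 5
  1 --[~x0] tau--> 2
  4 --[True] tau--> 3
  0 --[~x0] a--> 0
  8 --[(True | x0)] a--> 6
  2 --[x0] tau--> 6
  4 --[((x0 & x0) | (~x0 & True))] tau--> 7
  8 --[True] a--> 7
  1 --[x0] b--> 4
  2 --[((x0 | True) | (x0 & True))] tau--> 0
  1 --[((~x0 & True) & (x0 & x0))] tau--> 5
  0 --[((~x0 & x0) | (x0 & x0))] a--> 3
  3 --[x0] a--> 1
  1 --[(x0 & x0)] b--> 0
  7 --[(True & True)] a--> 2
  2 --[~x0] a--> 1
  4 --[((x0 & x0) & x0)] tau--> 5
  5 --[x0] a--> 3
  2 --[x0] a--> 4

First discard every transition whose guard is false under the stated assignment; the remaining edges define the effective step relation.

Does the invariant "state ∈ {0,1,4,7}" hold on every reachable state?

Safe = {0,1,4,7}
R = {0}
  0: ✓

Answer: INVARIANT HOLDS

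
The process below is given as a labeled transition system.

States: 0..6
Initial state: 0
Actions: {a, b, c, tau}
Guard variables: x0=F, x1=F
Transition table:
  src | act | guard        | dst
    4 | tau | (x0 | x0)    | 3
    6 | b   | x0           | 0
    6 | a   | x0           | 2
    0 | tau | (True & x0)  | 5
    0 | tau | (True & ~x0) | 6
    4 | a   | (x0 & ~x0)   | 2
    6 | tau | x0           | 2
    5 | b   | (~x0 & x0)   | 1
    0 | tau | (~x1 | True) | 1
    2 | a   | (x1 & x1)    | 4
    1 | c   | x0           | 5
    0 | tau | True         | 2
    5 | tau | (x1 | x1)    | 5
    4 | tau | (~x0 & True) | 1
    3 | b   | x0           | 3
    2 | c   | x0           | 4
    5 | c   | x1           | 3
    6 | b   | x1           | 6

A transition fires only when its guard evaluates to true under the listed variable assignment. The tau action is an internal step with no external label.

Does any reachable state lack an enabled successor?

R = {0,1,2,6}
  0: tau→1  tau→2  tau→6  [deg 3]
  1: ∅  [no exit]
  2: ∅  [no exit]
  6: ∅  [no exit]
Path to 1: tau

Answer: DEADLOCK at state 1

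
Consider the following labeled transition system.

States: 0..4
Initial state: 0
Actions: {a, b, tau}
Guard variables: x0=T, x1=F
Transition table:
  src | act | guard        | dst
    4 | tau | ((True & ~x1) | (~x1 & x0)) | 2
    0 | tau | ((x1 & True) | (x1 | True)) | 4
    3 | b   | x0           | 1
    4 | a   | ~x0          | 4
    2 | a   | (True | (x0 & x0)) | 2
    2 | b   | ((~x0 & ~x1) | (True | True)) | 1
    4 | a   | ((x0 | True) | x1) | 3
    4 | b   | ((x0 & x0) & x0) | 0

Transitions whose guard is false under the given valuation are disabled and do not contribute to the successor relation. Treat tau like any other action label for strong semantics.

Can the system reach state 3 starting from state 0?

Answer: REACHABLE

Trace:
After dropping false guards: 7 live edges.
L0 = {0}
L1 = {4}  now seen {0,4}
L2 = {2,3}  now seen {0,2,3,4}
L3 = {1}  now seen {0,1,2,3,4}
R = {0,1,2,3,4}
Path to 3: tau·a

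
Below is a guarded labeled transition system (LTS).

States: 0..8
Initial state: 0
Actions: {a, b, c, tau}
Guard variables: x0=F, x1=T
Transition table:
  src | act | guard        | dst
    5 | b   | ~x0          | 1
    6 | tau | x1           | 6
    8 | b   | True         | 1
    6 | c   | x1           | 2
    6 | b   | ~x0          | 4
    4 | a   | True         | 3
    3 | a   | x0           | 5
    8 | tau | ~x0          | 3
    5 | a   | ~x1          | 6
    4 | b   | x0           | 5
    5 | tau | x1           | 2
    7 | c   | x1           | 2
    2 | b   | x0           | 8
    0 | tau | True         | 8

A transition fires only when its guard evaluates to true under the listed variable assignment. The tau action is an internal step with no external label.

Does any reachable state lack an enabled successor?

R = {0,1,3,8}
  0: tau→8  [1 out]
  1: ∅  [STUCK]
  3: ∅  [STUCK]
  8: b→1  tau→3  [2 out]
witness 1: tau·b

Answer: DEADLOCK at state 1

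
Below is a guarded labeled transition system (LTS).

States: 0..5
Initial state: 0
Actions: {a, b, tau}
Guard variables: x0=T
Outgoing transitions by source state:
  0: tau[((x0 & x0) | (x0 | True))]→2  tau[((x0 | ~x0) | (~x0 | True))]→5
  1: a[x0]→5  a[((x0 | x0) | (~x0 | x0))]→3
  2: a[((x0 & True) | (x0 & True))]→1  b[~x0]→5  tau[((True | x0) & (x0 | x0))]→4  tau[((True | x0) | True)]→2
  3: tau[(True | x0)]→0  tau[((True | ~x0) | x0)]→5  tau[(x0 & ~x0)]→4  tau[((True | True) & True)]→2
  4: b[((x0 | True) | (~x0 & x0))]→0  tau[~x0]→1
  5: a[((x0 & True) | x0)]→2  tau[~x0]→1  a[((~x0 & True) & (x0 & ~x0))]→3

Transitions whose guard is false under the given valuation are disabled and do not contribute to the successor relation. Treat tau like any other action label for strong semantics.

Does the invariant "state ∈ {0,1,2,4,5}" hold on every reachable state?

Inv-set: {0,1,2,4,5}
Reach set: {0,1,2,3,4,5}
  0: ✓
  1: ✓
  2: ✓
  3: outside
  4: ✓
  5: ✓
reach 3 via tau·a·a — violates

Answer: INVARIANT VIOLATED at state 3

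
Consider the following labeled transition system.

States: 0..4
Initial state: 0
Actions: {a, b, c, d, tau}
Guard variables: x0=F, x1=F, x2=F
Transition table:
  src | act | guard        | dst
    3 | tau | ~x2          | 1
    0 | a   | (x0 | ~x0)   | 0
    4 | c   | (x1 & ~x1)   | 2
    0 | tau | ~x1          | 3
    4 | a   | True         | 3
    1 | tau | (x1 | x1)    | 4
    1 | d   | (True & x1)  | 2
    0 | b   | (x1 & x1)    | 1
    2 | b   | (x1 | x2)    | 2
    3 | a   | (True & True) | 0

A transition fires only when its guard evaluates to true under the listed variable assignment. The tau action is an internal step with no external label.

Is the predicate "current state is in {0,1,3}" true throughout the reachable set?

Answer: INVARIANT HOLDS

Working:
Safe = {0,1,3}
R = {0,1,3}
  0: ok
  1: ok
  3: ok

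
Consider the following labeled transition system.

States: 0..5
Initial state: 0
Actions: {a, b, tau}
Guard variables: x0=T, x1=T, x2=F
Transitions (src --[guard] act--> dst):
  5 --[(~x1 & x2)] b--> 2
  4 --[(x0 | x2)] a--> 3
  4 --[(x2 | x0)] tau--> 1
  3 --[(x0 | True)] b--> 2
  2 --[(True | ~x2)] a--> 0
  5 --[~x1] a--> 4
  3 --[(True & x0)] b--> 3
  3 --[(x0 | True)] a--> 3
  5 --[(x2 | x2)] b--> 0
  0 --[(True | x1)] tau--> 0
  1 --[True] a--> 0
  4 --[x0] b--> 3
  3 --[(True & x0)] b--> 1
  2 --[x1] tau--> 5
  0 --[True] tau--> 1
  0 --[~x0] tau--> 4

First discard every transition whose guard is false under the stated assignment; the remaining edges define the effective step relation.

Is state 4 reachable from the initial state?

Answer: UNREACHABLE

Working:
Guard filter leaves 12 enabled edge(s).
L0 = {0}
L1 = {1}  cumulative {0,1}
R = {0,1}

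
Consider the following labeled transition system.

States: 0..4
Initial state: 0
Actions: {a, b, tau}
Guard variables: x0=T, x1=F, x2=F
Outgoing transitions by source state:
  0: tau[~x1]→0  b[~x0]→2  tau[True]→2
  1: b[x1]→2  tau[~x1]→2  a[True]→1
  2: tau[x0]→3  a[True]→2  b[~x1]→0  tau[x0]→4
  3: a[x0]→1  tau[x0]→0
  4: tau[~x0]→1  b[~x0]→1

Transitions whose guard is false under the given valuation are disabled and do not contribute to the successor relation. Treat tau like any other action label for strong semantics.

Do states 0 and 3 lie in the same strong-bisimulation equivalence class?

Refine partition for ~:
  π0 = {{0,1,2,3,4}}
  π1 = {{0},{1,3},{2},{4}}
  π2 = {{0},{1},{2},{3},{4}}
Fixed point at round 3; 5 class(es).
[0]={0}  [3]={3}

Answer: NOT BISIMILAR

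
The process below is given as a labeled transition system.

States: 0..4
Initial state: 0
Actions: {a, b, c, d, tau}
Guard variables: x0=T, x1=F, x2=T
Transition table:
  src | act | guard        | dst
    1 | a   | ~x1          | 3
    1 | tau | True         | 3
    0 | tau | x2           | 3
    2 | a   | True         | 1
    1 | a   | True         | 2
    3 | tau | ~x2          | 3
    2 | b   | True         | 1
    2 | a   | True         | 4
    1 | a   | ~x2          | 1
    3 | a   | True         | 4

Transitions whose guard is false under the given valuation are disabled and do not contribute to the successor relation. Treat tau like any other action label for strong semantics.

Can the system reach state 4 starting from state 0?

8 transition(s) survive guard evaluation.
Layer 0: {0}
Layer 1: {3}  now seen {0,3}
Layer 2: {4}  now seen {0,3,4}
Reach set: {0,3,4}
Path to 4: tau·a

Answer: REACHABLE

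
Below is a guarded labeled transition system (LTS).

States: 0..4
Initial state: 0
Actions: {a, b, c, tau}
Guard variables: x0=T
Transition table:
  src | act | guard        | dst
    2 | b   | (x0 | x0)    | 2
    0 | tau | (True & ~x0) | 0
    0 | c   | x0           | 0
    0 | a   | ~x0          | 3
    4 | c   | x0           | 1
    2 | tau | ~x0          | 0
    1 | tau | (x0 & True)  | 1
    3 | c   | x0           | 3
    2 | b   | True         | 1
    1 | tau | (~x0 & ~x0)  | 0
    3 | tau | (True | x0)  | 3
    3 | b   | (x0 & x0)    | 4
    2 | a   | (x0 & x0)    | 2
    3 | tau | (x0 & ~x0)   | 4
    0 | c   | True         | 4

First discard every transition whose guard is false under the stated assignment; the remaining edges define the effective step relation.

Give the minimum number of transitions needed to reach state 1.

Layered search for 1:
  depth 0: {0}
  depth 1: {4}
  depth 2: {1}
1 enters at depth 2; path c·c

Answer: 2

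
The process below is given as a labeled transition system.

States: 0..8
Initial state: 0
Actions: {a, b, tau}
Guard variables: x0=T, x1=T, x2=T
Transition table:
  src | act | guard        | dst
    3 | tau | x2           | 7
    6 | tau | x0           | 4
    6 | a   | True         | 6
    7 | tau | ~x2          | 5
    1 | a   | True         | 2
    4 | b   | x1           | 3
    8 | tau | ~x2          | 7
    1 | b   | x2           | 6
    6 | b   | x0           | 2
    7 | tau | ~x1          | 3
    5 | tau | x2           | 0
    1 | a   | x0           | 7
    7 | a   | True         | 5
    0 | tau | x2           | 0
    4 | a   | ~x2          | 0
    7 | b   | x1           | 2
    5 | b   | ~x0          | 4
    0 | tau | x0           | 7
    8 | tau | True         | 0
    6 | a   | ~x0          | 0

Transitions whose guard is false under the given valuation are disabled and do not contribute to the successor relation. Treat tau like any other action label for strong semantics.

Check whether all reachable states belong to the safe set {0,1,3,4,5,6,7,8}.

Inv-set: {0,1,3,4,5,6,7,8}
R = {0,2,5,7}
  0: safe
  2: VIOLATES
  5: safe
  7: safe
reach 2 via tau·b — violates

Answer: INVARIANT VIOLATED at state 2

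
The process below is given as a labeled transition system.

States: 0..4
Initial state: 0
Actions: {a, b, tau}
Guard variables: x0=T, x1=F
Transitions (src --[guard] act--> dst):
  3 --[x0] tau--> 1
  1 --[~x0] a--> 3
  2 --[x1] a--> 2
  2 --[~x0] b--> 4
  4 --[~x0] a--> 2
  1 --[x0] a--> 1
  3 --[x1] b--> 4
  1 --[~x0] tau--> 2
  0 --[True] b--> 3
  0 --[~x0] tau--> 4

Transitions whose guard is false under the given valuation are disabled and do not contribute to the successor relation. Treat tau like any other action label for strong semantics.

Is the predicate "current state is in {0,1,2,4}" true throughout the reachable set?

Inv-set: {0,1,2,4}
Reach set: {0,1,3}
  0: ✓
  1: ✓
  3: outside
reach 3 via b — violates

Answer: INVARIANT VIOLATED at state 3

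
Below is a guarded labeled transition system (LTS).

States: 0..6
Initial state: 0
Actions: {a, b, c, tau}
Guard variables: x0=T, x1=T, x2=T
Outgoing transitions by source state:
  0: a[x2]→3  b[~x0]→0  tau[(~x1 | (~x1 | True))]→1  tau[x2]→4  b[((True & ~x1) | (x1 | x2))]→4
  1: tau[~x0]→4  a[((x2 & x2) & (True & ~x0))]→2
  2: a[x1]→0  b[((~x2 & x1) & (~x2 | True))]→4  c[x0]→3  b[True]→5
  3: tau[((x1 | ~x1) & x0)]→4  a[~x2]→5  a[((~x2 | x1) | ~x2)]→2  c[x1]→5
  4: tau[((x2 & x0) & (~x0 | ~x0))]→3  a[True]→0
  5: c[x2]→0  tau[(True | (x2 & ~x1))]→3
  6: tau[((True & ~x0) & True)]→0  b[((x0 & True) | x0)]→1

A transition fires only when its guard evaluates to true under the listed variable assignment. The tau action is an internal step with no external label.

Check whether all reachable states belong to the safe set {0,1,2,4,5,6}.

Inv-set: {0,1,2,4,5,6}
Reach set: {0,1,2,3,4,5}
  0: safe
  1: safe
  2: safe
  3: VIOLATES
  4: safe
  5: safe
counterexample path to 3: a

Answer: INVARIANT VIOLATED at state 3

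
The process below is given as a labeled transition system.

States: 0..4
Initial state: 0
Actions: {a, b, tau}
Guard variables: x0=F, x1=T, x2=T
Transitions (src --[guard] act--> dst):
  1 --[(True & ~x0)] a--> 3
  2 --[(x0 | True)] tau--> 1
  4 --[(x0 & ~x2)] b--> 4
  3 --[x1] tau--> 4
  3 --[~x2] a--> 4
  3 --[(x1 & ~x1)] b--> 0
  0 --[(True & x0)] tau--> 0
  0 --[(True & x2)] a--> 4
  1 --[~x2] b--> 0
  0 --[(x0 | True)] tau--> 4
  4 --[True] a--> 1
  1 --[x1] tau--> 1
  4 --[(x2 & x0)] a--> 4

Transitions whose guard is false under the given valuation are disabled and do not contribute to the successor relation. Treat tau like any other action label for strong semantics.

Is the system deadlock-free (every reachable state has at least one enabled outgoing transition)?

R = {0,1,3,4}
  0: a→4  tau→4  [deg 2]
  1: a→3  tau→1  [deg 2]
  3: tau→4  [deg 1]
  4: a→1  [deg 1]

Answer: DEADLOCK-FREE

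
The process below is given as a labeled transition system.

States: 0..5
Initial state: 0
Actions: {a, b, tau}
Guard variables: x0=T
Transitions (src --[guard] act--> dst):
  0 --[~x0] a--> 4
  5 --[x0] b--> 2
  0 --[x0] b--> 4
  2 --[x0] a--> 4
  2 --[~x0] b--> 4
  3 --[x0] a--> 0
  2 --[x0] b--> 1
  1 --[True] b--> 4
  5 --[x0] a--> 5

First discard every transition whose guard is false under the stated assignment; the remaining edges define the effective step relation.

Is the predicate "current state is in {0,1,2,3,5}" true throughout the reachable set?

Safe = {0,1,2,3,5}
Reach set: {0,4}
  0: ✓
  4: ✗ unsafe
reach 4 via b — violates

Answer: INVARIANT VIOLATED at state 4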